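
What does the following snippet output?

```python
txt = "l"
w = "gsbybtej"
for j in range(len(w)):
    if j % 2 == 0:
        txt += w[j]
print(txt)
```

lgbbe

j=0: add 'g' → 'lg'
j=1: skip
j=2: add 'b' → 'lgb'
j=3: skip
j=4: add 'b' → 'lgbb'
j=5: skip
j=6: add 'e' → 'lgbbe'
j=7: skip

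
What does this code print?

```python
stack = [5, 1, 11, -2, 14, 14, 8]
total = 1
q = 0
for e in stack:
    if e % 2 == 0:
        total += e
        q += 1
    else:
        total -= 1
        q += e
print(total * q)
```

672

e=5: not even, total = 1-1 = 0; q=5
e=1: not even, total = 0-1 = -1; q=6
e=11: not even, total = (-1)-1 = -2; q=17
e=-2: even, total = (-2)+(-2) = -4; q=18
e=14: even, total = (-4)+14 = 10; q=19
e=14: even, total = 10+14 = 24; q=20
e=8: even, total = 24+8 = 32; q=21
total*q = 32*21 = 672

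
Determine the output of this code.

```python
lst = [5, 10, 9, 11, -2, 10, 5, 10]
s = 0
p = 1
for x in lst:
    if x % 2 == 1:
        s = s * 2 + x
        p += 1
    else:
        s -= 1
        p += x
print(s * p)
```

2970

x=5: odd, s = 0*2+5 = 5; p=2
x=10: not odd, s = 5-1 = 4; p=12
x=9: odd, s = 4*2+9 = 17; p=13
x=11: odd, s = 17*2+11 = 45; p=14
x=-2: not odd, s = 45-1 = 44; p=12
x=10: not odd, s = 44-1 = 43; p=22
x=5: odd, s = 43*2+5 = 91; p=23
x=10: not odd, s = 91-1 = 90; p=33
s*p = 90*33 = 2970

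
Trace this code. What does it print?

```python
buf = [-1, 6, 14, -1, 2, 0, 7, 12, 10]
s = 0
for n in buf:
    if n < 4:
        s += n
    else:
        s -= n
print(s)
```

n=-1: <4, s = 0+(-1) = -1
n=6: not <4, s = (-1)-6 = -7
n=14: not <4, s = (-7)-14 = -21
n=-1: <4, s = (-21)+(-1) = -22
n=2: <4, s = (-22)+2 = -20
n=0: <4, s = (-20)+0 = -20
n=7: not <4, s = (-20)-7 = -27
n=12: not <4, s = (-27)-12 = -39
n=10: not <4, s = (-39)-10 = -49

-49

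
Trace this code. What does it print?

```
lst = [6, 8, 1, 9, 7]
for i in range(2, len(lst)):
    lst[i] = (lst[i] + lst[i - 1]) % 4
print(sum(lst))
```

18

i=2: lst[2] = (1+8)%4 = 1 → [6, 8, 1, 9, 7]
i=3: lst[3] = (9+1)%4 = 2 → [6, 8, 1, 2, 7]
i=4: lst[4] = (7+2)%4 = 1 → [6, 8, 1, 2, 1]
sum = 18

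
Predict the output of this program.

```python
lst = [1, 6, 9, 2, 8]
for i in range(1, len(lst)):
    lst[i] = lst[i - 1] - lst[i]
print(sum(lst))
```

-58

i=1: lst[1] = 1-6 = -5 → [1, -5, 9, 2, 8]
i=2: lst[2] = (-5)-9 = -14 → [1, -5, -14, 2, 8]
i=3: lst[3] = (-14)-2 = -16 → [1, -5, -14, -16, 8]
i=4: lst[4] = (-16)-8 = -24 → [1, -5, -14, -16, -24]
sum = -58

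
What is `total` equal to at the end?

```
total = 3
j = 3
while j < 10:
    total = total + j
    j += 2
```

27

j=3: total = 3+3 = 6
j=5: total = 6+5 = 11
j=7: total = 11+7 = 18
j=9: total = 18+9 = 27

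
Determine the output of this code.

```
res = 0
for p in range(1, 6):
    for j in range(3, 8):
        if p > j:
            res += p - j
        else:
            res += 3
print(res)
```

p=1,j=3: not 1>3, res = 0+3 = 3
p=1,j=4: not 1>4, res = 3+3 = 6
p=1,j=5: not 1>5, res = 6+3 = 9
p=1,j=6: not 1>6, res = 9+3 = 12
p=1,j=7: not 1>7, res = 12+3 = 15
p=2,j=3: not 2>3, res = 15+3 = 18
p=2,j=4: not 2>4, res = 18+3 = 21
p=2,j=5: not 2>5, res = 21+3 = 24
p=2,j=6: not 2>6, res = 24+3 = 27
p=2,j=7: not 2>7, res = 27+3 = 30
p=3,j=3: not 3>3, res = 30+3 = 33
p=3,j=4: not 3>4, res = 33+3 = 36
p=3,j=5: not 3>5, res = 36+3 = 39
p=3,j=6: not 3>6, res = 39+3 = 42
p=3,j=7: not 3>7, res = 42+3 = 45
p=4,j=3: 4>3, res = 45+1 = 46
p=4,j=4: not 4>4, res = 46+3 = 49
p=4,j=5: not 4>5, res = 49+3 = 52
p=4,j=6: not 4>6, res = 52+3 = 55
p=4,j=7: not 4>7, res = 55+3 = 58
p=5,j=3: 5>3, res = 58+2 = 60
p=5,j=4: 5>4, res = 60+1 = 61
p=5,j=5: not 5>5, res = 61+3 = 64
p=5,j=6: not 5>6, res = 64+3 = 67
p=5,j=7: not 5>7, res = 67+3 = 70

70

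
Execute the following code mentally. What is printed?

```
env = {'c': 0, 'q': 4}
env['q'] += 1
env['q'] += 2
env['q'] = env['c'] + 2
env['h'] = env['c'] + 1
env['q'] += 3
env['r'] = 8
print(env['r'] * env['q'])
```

40

env['q'] = 4+1 = 5 → {'c': 0, 'q': 5}
env['q'] = 5+2 = 7 → {'c': 0, 'q': 7}
env['q'] = env['c']+2 = 2 → {'c': 0, 'q': 2}
env['h'] = env['c']+1 = 1 → {'c': 0, 'q': 2, 'h': 1}
env['q'] = 2+3 = 5 → {'c': 0, 'q': 5, 'h': 1}
env['r'] = 8 → {'c': 0, 'q': 5, 'h': 1, 'r': 8}
env['r']*env['q'] = 8*5 = 40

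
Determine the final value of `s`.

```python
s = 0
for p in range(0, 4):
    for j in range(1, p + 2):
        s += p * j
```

p=0,j=1: s = 0+0 = 0
p=1,j=1: s = 0+1 = 1
p=1,j=2: s = 1+2 = 3
p=2,j=1: s = 3+2 = 5
p=2,j=2: s = 5+4 = 9
p=2,j=3: s = 9+6 = 15
p=3,j=1: s = 15+3 = 18
p=3,j=2: s = 18+6 = 24
p=3,j=3: s = 24+9 = 33
p=3,j=4: s = 33+12 = 45

45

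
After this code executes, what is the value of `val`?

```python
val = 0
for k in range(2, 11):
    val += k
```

k=2: val = 0+2 = 2
k=3: val = 2+3 = 5
k=4: val = 5+4 = 9
k=5: val = 9+5 = 14
k=6: val = 14+6 = 20
k=7: val = 20+7 = 27
k=8: val = 27+8 = 35
k=9: val = 35+9 = 44
k=10: val = 44+10 = 54

54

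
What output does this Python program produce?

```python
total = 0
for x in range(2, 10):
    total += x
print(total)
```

44

x=2: total = 0+2 = 2
x=3: total = 2+3 = 5
x=4: total = 5+4 = 9
x=5: total = 9+5 = 14
x=6: total = 14+6 = 20
x=7: total = 20+7 = 27
x=8: total = 27+8 = 35
x=9: total = 35+9 = 44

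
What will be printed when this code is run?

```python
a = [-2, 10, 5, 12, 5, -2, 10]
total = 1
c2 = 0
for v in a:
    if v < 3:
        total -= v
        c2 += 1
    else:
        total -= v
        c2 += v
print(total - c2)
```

-81

v=-2: <3, total = 1-(-2) = 3; c2=1
v=10: not <3, total = 3-10 = -7; c2=11
v=5: not <3, total = (-7)-5 = -12; c2=16
v=12: not <3, total = (-12)-12 = -24; c2=28
v=5: not <3, total = (-24)-5 = -29; c2=33
v=-2: <3, total = (-29)-(-2) = -27; c2=34
v=10: not <3, total = (-27)-10 = -37; c2=44
total-c2 = (-37)-44 = -81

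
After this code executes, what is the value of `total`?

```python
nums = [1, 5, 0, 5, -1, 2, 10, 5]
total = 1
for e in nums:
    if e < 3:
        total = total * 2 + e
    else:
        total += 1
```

e=1: <3, total = 1*2+1 = 3
e=5: not <3, total = 3+1 = 4
e=0: <3, total = 4*2+0 = 8
e=5: not <3, total = 8+1 = 9
e=-1: <3, total = 9*2+(-1) = 17
e=2: <3, total = 17*2+2 = 36
e=10: not <3, total = 36+1 = 37
e=5: not <3, total = 37+1 = 38

38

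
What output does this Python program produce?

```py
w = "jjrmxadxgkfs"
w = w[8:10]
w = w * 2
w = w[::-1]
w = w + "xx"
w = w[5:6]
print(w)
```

x

slice [8:10] → 'gk'
repeat ×2 → 'gkgk'
reverse → 'kgkg'
+ 'xx' → 'kgkgxx'
slice [5:6] → 'x'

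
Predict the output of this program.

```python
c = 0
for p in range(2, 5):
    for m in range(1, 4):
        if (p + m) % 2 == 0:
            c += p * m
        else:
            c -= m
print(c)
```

14

p=2,m=1: odd sum, c = 0-1 = -1
p=2,m=2: even sum, c = (-1)+4 = 3
p=2,m=3: odd sum, c = 3-3 = 0
p=3,m=1: even sum, c = 0+3 = 3
p=3,m=2: odd sum, c = 3-2 = 1
p=3,m=3: even sum, c = 1+9 = 10
p=4,m=1: odd sum, c = 10-1 = 9
p=4,m=2: even sum, c = 9+8 = 17
p=4,m=3: odd sum, c = 17-3 = 14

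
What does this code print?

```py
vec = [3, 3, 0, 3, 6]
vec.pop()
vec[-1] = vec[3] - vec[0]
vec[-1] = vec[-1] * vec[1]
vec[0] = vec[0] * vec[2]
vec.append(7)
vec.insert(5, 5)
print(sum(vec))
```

15

pop() removes 6 → [3, 3, 0, 3]
vec[-1] = vec[3]-vec[0] = 3-3 = 0 → [3, 3, 0, 0]
vec[-1] = vec[-1]*vec[1] = 0*3 = 0 → [3, 3, 0, 0]
vec[0] = vec[0]*vec[2] = 3*0 = 0 → [0, 3, 0, 0]
append 7 → [0, 3, 0, 0, 7]
insert 5 at 5 → [0, 3, 0, 0, 7, 5]
sum = 15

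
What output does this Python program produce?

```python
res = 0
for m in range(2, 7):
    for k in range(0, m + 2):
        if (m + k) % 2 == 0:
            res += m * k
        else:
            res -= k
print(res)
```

m=2,k=0: even sum, res = 0+0 = 0
m=2,k=1: odd sum, res = 0-1 = -1
m=2,k=2: even sum, res = (-1)+4 = 3
m=2,k=3: odd sum, res = 3-3 = 0
m=3,k=0: odd sum, res = 0-0 = 0
m=3,k=1: even sum, res = 0+3 = 3
m=3,k=2: odd sum, res = 3-2 = 1
m=3,k=3: even sum, res = 1+9 = 10
m=3,k=4: odd sum, res = 10-4 = 6
m=4,k=0: even sum, res = 6+0 = 6
m=4,k=1: odd sum, res = 6-1 = 5
m=4,k=2: even sum, res = 5+8 = 13
m=4,k=3: odd sum, res = 13-3 = 10
m=4,k=4: even sum, res = 10+16 = 26
m=4,k=5: odd sum, res = 26-5 = 21
m=5,k=0: odd sum, res = 21-0 = 21
m=5,k=1: even sum, res = 21+5 = 26
m=5,k=2: odd sum, res = 26-2 = 24
m=5,k=3: even sum, res = 24+15 = 39
m=5,k=4: odd sum, res = 39-4 = 35
m=5,k=5: even sum, res = 35+25 = 60
m=5,k=6: odd sum, res = 60-6 = 54
m=6,k=0: even sum, res = 54+0 = 54
m=6,k=1: odd sum, res = 54-1 = 53
m=6,k=2: even sum, res = 53+12 = 65
m=6,k=3: odd sum, res = 65-3 = 62
m=6,k=4: even sum, res = 62+24 = 86
m=6,k=5: odd sum, res = 86-5 = 81
m=6,k=6: even sum, res = 81+36 = 117
m=6,k=7: odd sum, res = 117-7 = 110

110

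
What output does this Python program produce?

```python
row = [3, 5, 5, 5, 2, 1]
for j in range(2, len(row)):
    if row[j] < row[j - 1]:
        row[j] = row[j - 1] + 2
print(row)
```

j=2: 5>=5, unchanged → [3, 5, 5, 5, 2, 1]
j=3: 5>=5, unchanged → [3, 5, 5, 5, 2, 1]
j=4: 2<5, row[4] = 5+2 = 7 → [3, 5, 5, 5, 7, 1]
j=5: 1<7, row[5] = 7+2 = 9 → [3, 5, 5, 5, 7, 9]

[3, 5, 5, 5, 7, 9]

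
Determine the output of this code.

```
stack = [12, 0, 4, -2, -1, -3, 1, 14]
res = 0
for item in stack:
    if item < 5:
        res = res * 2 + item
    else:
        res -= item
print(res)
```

item=12: not <5, res = 0-12 = -12
item=0: <5, res = (-12)*2+0 = -24
item=4: <5, res = (-24)*2+4 = -44
item=-2: <5, res = (-44)*2+(-2) = -90
item=-1: <5, res = (-90)*2+(-1) = -181
item=-3: <5, res = (-181)*2+(-3) = -365
item=1: <5, res = (-365)*2+1 = -729
item=14: not <5, res = (-729)-14 = -743

-743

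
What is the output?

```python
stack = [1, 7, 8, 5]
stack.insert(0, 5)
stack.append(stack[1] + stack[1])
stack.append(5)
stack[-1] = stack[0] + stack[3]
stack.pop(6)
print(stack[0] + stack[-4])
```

insert 5 at 0 → [5, 1, 7, 8, 5]
append stack[1]+stack[1] = 1+1 = 2 → [5, 1, 7, 8, 5, 2]
append 5 → [5, 1, 7, 8, 5, 2, 5]
stack[-1] = stack[0]+stack[3] = 5+8 = 13 → [5, 1, 7, 8, 5, 2, 13]
pop(6) removes 13 → [5, 1, 7, 8, 5, 2]
stack[0]+stack[-4] = 5+7 = 12

12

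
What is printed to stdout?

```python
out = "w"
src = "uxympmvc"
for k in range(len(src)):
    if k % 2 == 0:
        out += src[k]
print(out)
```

k=0: add 'u' → 'wu'
k=1: skip
k=2: add 'y' → 'wuy'
k=3: skip
k=4: add 'p' → 'wuyp'
k=5: skip
k=6: add 'v' → 'wuypv'
k=7: skip

wuypv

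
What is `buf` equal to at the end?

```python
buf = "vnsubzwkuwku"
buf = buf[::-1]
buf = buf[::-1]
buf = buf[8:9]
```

reverse → 'ukwukwzbusnv'
reverse → 'vnsubzwkuwku'
slice [8:9] → 'u'

'u'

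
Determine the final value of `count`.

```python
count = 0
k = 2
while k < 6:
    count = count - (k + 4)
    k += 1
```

-30

k=2: count = 0-6 = -6
k=3: count = (-6)-7 = -13
k=4: count = (-13)-8 = -21
k=5: count = (-21)-9 = -30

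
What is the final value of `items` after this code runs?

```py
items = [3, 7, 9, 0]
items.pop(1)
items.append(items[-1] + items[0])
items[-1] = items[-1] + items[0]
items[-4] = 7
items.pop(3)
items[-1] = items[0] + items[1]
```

[7, 9, 16]

pop(1) removes 7 → [3, 9, 0]
append items[-1]+items[0] = 0+3 = 3 → [3, 9, 0, 3]
items[-1] = items[-1]+items[0] = 3+3 = 6 → [3, 9, 0, 6]
items[-4] = 7 → [7, 9, 0, 6]
pop(3) removes 6 → [7, 9, 0]
items[-1] = items[0]+items[1] = 7+9 = 16 → [7, 9, 16]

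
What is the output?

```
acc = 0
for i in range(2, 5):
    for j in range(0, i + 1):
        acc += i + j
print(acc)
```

57

i=2,j=0: acc = 0+2 = 2
i=2,j=1: acc = 2+3 = 5
i=2,j=2: acc = 5+4 = 9
i=3,j=0: acc = 9+3 = 12
i=3,j=1: acc = 12+4 = 16
i=3,j=2: acc = 16+5 = 21
i=3,j=3: acc = 21+6 = 27
i=4,j=0: acc = 27+4 = 31
i=4,j=1: acc = 31+5 = 36
i=4,j=2: acc = 36+6 = 42
i=4,j=3: acc = 42+7 = 49
i=4,j=4: acc = 49+8 = 57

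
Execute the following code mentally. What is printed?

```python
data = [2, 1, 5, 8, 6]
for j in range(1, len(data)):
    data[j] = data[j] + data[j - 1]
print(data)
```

j=1: data[1] = 1+2 = 3 → [2, 3, 5, 8, 6]
j=2: data[2] = 5+3 = 8 → [2, 3, 8, 8, 6]
j=3: data[3] = 8+8 = 16 → [2, 3, 8, 16, 6]
j=4: data[4] = 6+16 = 22 → [2, 3, 8, 16, 22]

[2, 3, 8, 16, 22]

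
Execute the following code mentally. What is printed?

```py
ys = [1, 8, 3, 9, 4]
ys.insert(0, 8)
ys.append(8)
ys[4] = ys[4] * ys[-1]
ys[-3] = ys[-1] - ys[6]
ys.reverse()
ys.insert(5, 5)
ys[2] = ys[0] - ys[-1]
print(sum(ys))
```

37

insert 8 at 0 → [8, 1, 8, 3, 9, 4]
append 8 → [8, 1, 8, 3, 9, 4, 8]
ys[4] = ys[4]*ys[-1] = 9*8 = 72 → [8, 1, 8, 3, 72, 4, 8]
ys[-3] = ys[-1]-ys[6] = 8-8 = 0 → [8, 1, 8, 3, 0, 4, 8]
reverse → [8, 4, 0, 3, 8, 1, 8]
insert 5 at 5 → [8, 4, 0, 3, 8, 5, 1, 8]
ys[2] = ys[0]-ys[-1] = 8-8 = 0 → [8, 4, 0, 3, 8, 5, 1, 8]
sum = 37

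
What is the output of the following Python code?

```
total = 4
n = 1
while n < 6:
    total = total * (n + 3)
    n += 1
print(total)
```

26880

n=1: total = 4*4 = 16
n=2: total = 16*5 = 80
n=3: total = 80*6 = 480
n=4: total = 480*7 = 3360
n=5: total = 3360*8 = 26880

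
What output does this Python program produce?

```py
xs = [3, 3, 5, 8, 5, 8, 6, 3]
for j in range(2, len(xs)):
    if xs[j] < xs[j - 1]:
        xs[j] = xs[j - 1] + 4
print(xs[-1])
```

j=2: 5>=3, unchanged → [3, 3, 5, 8, 5, 8, 6, 3]
j=3: 8>=5, unchanged → [3, 3, 5, 8, 5, 8, 6, 3]
j=4: 5<8, xs[4] = 8+4 = 12 → [3, 3, 5, 8, 12, 8, 6, 3]
j=5: 8<12, xs[5] = 12+4 = 16 → [3, 3, 5, 8, 12, 16, 6, 3]
j=6: 6<16, xs[6] = 16+4 = 20 → [3, 3, 5, 8, 12, 16, 20, 3]
j=7: 3<20, xs[7] = 20+4 = 24 → [3, 3, 5, 8, 12, 16, 20, 24]

24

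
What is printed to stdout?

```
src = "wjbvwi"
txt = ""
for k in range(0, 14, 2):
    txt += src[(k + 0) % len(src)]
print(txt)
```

wbwwbww

k=0: add src[0]='w' → 'w'
k=2: add src[2]='b' → 'wb'
k=4: add src[4]='w' → 'wbw'
k=6: add src[0]='w' → 'wbww'
k=8: add src[2]='b' → 'wbwwb'
k=10: add src[4]='w' → 'wbwwbw'
k=12: add src[0]='w' → 'wbwwbww'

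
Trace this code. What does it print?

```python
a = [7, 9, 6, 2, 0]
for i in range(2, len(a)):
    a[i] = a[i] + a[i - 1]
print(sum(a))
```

i=2: a[2] = 6+9 = 15 → [7, 9, 15, 2, 0]
i=3: a[3] = 2+15 = 17 → [7, 9, 15, 17, 0]
i=4: a[4] = 0+17 = 17 → [7, 9, 15, 17, 17]
sum = 65

65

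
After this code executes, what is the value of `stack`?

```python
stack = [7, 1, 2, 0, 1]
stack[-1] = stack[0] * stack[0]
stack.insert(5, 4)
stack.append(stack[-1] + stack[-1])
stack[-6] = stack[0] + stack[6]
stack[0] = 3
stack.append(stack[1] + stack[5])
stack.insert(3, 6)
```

stack[-1] = stack[0]*stack[0] = 7*7 = 49 → [7, 1, 2, 0, 49]
insert 4 at 5 → [7, 1, 2, 0, 49, 4]
append stack[-1]+stack[-1] = 4+4 = 8 → [7, 1, 2, 0, 49, 4, 8]
stack[-6] = stack[0]+stack[6] = 7+8 = 15 → [7, 15, 2, 0, 49, 4, 8]
stack[0] = 3 → [3, 15, 2, 0, 49, 4, 8]
append stack[1]+stack[5] = 15+4 = 19 → [3, 15, 2, 0, 49, 4, 8, 19]
insert 6 at 3 → [3, 15, 2, 6, 0, 49, 4, 8, 19]

[3, 15, 2, 6, 0, 49, 4, 8, 19]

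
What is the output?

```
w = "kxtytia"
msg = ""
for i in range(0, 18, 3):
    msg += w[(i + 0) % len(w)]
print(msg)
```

i=0: add w[0]='k' → 'k'
i=3: add w[3]='y' → 'ky'
i=6: add w[6]='a' → 'kya'
i=9: add w[2]='t' → 'kyat'
i=12: add w[5]='i' → 'kyati'
i=15: add w[1]='x' → 'kyatix'

kyatix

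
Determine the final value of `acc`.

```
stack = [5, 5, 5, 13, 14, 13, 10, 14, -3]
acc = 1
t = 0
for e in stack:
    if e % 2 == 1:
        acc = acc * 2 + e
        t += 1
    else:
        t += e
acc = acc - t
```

375

e=5: odd, acc = 1*2+5 = 7; t=1
e=5: odd, acc = 7*2+5 = 19; t=2
e=5: odd, acc = 19*2+5 = 43; t=3
e=13: odd, acc = 43*2+13 = 99; t=4
e=14: not odd; t=18
e=13: odd, acc = 99*2+13 = 211; t=19
e=10: not odd; t=29
e=14: not odd; t=43
e=-3: odd, acc = 211*2+(-3) = 419; t=44
acc-t = 419-44 = 375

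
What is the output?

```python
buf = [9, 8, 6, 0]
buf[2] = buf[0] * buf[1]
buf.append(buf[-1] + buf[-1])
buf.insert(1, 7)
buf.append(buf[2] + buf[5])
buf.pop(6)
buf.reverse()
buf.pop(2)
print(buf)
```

[0, 0, 8, 7, 9]

buf[2] = buf[0]*buf[1] = 9*8 = 72 → [9, 8, 72, 0]
append buf[-1]+buf[-1] = 0+0 = 0 → [9, 8, 72, 0, 0]
insert 7 at 1 → [9, 7, 8, 72, 0, 0]
append buf[2]+buf[5] = 8+0 = 8 → [9, 7, 8, 72, 0, 0, 8]
pop(6) removes 8 → [9, 7, 8, 72, 0, 0]
reverse → [0, 0, 72, 8, 7, 9]
pop(2) removes 72 → [0, 0, 8, 7, 9]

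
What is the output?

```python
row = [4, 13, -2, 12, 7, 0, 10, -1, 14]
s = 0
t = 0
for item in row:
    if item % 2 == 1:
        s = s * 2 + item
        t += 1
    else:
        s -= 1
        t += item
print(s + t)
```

item=4: not odd, s = 0-1 = -1; t=4
item=13: odd, s = (-1)*2+13 = 11; t=5
item=-2: not odd, s = 11-1 = 10; t=3
item=12: not odd, s = 10-1 = 9; t=15
item=7: odd, s = 9*2+7 = 25; t=16
item=0: not odd, s = 25-1 = 24; t=16
item=10: not odd, s = 24-1 = 23; t=26
item=-1: odd, s = 23*2+(-1) = 45; t=27
item=14: not odd, s = 45-1 = 44; t=41
s+t = 44+41 = 85

85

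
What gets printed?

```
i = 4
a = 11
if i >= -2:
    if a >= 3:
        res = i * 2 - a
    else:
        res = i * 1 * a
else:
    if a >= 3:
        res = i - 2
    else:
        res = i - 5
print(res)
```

i=4, a=11
i >= -2 is True; a >= 3 is True
→ res = i * 2 - a = -3

-3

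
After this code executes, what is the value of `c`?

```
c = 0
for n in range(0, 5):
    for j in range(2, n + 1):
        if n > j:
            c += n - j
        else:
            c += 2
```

n=2,j=2: not 2>2, c = 0+2 = 2
n=3,j=2: 3>2, c = 2+1 = 3
n=3,j=3: not 3>3, c = 3+2 = 5
n=4,j=2: 4>2, c = 5+2 = 7
n=4,j=3: 4>3, c = 7+1 = 8
n=4,j=4: not 4>4, c = 8+2 = 10

10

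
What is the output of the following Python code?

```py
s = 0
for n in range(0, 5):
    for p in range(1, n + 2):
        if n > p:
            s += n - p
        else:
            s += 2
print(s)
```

n=0,p=1: not 0>1, s = 0+2 = 2
n=1,p=1: not 1>1, s = 2+2 = 4
n=1,p=2: not 1>2, s = 4+2 = 6
n=2,p=1: 2>1, s = 6+1 = 7
n=2,p=2: not 2>2, s = 7+2 = 9
n=2,p=3: not 2>3, s = 9+2 = 11
n=3,p=1: 3>1, s = 11+2 = 13
n=3,p=2: 3>2, s = 13+1 = 14
n=3,p=3: not 3>3, s = 14+2 = 16
n=3,p=4: not 3>4, s = 16+2 = 18
n=4,p=1: 4>1, s = 18+3 = 21
n=4,p=2: 4>2, s = 21+2 = 23
n=4,p=3: 4>3, s = 23+1 = 24
n=4,p=4: not 4>4, s = 24+2 = 26
n=4,p=5: not 4>5, s = 26+2 = 28

28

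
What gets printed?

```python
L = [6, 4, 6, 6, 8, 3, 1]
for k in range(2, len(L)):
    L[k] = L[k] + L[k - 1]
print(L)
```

[6, 4, 10, 16, 24, 27, 28]

k=2: L[2] = 6+4 = 10 → [6, 4, 10, 6, 8, 3, 1]
k=3: L[3] = 6+10 = 16 → [6, 4, 10, 16, 8, 3, 1]
k=4: L[4] = 8+16 = 24 → [6, 4, 10, 16, 24, 3, 1]
k=5: L[5] = 3+24 = 27 → [6, 4, 10, 16, 24, 27, 1]
k=6: L[6] = 1+27 = 28 → [6, 4, 10, 16, 24, 27, 28]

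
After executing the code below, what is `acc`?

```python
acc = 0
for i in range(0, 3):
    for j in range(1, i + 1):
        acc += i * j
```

i=1,j=1: acc = 0+1 = 1
i=2,j=1: acc = 1+2 = 3
i=2,j=2: acc = 3+4 = 7

7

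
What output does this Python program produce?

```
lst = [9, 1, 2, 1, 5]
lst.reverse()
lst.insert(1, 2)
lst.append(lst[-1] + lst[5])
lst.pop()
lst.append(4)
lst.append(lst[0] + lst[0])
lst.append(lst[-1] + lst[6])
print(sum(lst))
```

48

reverse → [5, 1, 2, 1, 9]
insert 2 at 1 → [5, 2, 1, 2, 1, 9]
append lst[-1]+lst[5] = 9+9 = 18 → [5, 2, 1, 2, 1, 9, 18]
pop() removes 18 → [5, 2, 1, 2, 1, 9]
append 4 → [5, 2, 1, 2, 1, 9, 4]
append lst[0]+lst[0] = 5+5 = 10 → [5, 2, 1, 2, 1, 9, 4, 10]
append lst[-1]+lst[6] = 10+4 = 14 → [5, 2, 1, 2, 1, 9, 4, 10, 14]
sum = 48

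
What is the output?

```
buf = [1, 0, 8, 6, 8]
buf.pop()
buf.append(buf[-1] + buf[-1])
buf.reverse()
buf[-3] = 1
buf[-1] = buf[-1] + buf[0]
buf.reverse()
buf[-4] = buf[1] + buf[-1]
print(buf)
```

[13, 12, 1, 6, 12]

pop() removes 8 → [1, 0, 8, 6]
append buf[-1]+buf[-1] = 6+6 = 12 → [1, 0, 8, 6, 12]
reverse → [12, 6, 8, 0, 1]
buf[-3] = 1 → [12, 6, 1, 0, 1]
buf[-1] = buf[-1]+buf[0] = 1+12 = 13 → [12, 6, 1, 0, 13]
reverse → [13, 0, 1, 6, 12]
buf[-4] = buf[1]+buf[-1] = 0+12 = 12 → [13, 12, 1, 6, 12]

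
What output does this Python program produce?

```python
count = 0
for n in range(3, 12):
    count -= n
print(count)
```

n=3: count = 0-3 = -3
n=4: count = (-3)-4 = -7
n=5: count = (-7)-5 = -12
n=6: count = (-12)-6 = -18
n=7: count = (-18)-7 = -25
n=8: count = (-25)-8 = -33
n=9: count = (-33)-9 = -42
n=10: count = (-42)-10 = -52
n=11: count = (-52)-11 = -63

-63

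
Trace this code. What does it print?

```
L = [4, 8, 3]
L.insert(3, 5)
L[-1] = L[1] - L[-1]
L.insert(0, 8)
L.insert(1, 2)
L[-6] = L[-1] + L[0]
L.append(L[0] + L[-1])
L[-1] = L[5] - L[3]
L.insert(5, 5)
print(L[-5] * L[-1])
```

insert 5 at 3 → [4, 8, 3, 5]
L[-1] = L[1]-L[-1] = 8-5 = 3 → [4, 8, 3, 3]
insert 8 at 0 → [8, 4, 8, 3, 3]
insert 2 at 1 → [8, 2, 4, 8, 3, 3]
L[-6] = L[-1]+L[0] = 3+8 = 11 → [11, 2, 4, 8, 3, 3]
append L[0]+L[-1] = 11+3 = 14 → [11, 2, 4, 8, 3, 3, 14]
L[-1] = L[5]-L[3] = 3-8 = -5 → [11, 2, 4, 8, 3, 3, -5]
insert 5 at 5 → [11, 2, 4, 8, 3, 5, 3, -5]
L[-5]*L[-1] = 8*(-5) = -40

-40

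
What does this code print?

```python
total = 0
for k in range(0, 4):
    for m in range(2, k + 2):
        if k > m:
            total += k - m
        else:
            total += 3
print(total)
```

16

k=1,m=2: not 1>2, total = 0+3 = 3
k=2,m=2: not 2>2, total = 3+3 = 6
k=2,m=3: not 2>3, total = 6+3 = 9
k=3,m=2: 3>2, total = 9+1 = 10
k=3,m=3: not 3>3, total = 10+3 = 13
k=3,m=4: not 3>4, total = 13+3 = 16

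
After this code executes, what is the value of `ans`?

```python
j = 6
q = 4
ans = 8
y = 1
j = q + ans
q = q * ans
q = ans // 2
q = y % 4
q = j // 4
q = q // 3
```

8

j = 4+8 = 12
q = 4*8 = 32
q = 8//2 = 4
q = 1%4 = 1
q = 12//4 = 3
q = 3//3 = 1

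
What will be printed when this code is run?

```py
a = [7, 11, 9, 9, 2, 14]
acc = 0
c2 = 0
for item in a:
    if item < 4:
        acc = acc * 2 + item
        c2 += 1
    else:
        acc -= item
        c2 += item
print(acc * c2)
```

item=7: not <4, acc = 0-7 = -7; c2=7
item=11: not <4, acc = (-7)-11 = -18; c2=18
item=9: not <4, acc = (-18)-9 = -27; c2=27
item=9: not <4, acc = (-27)-9 = -36; c2=36
item=2: <4, acc = (-36)*2+2 = -70; c2=37
item=14: not <4, acc = (-70)-14 = -84; c2=51
acc*c2 = (-84)*51 = -4284

-4284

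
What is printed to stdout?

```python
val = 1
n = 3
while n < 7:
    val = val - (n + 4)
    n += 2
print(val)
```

-15

n=3: val = 1-7 = -6
n=5: val = (-6)-9 = -15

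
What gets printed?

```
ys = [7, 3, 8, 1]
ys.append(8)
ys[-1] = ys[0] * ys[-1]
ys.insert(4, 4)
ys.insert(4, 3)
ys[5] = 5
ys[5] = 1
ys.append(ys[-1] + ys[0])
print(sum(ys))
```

142

append 8 → [7, 3, 8, 1, 8]
ys[-1] = ys[0]*ys[-1] = 7*8 = 56 → [7, 3, 8, 1, 56]
insert 4 at 4 → [7, 3, 8, 1, 4, 56]
insert 3 at 4 → [7, 3, 8, 1, 3, 4, 56]
ys[5] = 5 → [7, 3, 8, 1, 3, 5, 56]
ys[5] = 1 → [7, 3, 8, 1, 3, 1, 56]
append ys[-1]+ys[0] = 56+7 = 63 → [7, 3, 8, 1, 3, 1, 56, 63]
sum = 142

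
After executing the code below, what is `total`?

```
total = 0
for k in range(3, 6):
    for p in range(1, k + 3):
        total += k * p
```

269

k=3,p=1: total = 0+3 = 3
k=3,p=2: total = 3+6 = 9
k=3,p=3: total = 9+9 = 18
k=3,p=4: total = 18+12 = 30
k=3,p=5: total = 30+15 = 45
k=4,p=1: total = 45+4 = 49
k=4,p=2: total = 49+8 = 57
k=4,p=3: total = 57+12 = 69
k=4,p=4: total = 69+16 = 85
k=4,p=5: total = 85+20 = 105
k=4,p=6: total = 105+24 = 129
k=5,p=1: total = 129+5 = 134
k=5,p=2: total = 134+10 = 144
k=5,p=3: total = 144+15 = 159
k=5,p=4: total = 159+20 = 179
k=5,p=5: total = 179+25 = 204
k=5,p=6: total = 204+30 = 234
k=5,p=7: total = 234+35 = 269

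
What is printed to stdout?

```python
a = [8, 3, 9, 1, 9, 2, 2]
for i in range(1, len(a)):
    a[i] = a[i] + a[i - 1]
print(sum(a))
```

156

i=1: a[1] = 3+8 = 11 → [8, 11, 9, 1, 9, 2, 2]
i=2: a[2] = 9+11 = 20 → [8, 11, 20, 1, 9, 2, 2]
i=3: a[3] = 1+20 = 21 → [8, 11, 20, 21, 9, 2, 2]
i=4: a[4] = 9+21 = 30 → [8, 11, 20, 21, 30, 2, 2]
i=5: a[5] = 2+30 = 32 → [8, 11, 20, 21, 30, 32, 2]
i=6: a[6] = 2+32 = 34 → [8, 11, 20, 21, 30, 32, 34]
sum = 156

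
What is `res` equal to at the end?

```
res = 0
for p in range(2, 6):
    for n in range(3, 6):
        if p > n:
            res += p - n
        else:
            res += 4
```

p=2,n=3: not 2>3, res = 0+4 = 4
p=2,n=4: not 2>4, res = 4+4 = 8
p=2,n=5: not 2>5, res = 8+4 = 12
p=3,n=3: not 3>3, res = 12+4 = 16
p=3,n=4: not 3>4, res = 16+4 = 20
p=3,n=5: not 3>5, res = 20+4 = 24
p=4,n=3: 4>3, res = 24+1 = 25
p=4,n=4: not 4>4, res = 25+4 = 29
p=4,n=5: not 4>5, res = 29+4 = 33
p=5,n=3: 5>3, res = 33+2 = 35
p=5,n=4: 5>4, res = 35+1 = 36
p=5,n=5: not 5>5, res = 36+4 = 40

40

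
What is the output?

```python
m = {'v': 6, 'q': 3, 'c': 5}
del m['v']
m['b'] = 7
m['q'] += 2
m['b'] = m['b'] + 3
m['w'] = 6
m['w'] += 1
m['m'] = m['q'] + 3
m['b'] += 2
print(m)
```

{'q': 5, 'c': 5, 'b': 12, 'w': 7, 'm': 8}

del 'v' → {'q': 3, 'c': 5}
m['b'] = 7 → {'q': 3, 'c': 5, 'b': 7}
m['q'] = 3+2 = 5 → {'q': 5, 'c': 5, 'b': 7}
m['b'] = m['b']+3 = 10 → {'q': 5, 'c': 5, 'b': 10}
m['w'] = 6 → {'q': 5, 'c': 5, 'b': 10, 'w': 6}
m['w'] = 6+1 = 7 → {'q': 5, 'c': 5, 'b': 10, 'w': 7}
m['m'] = m['q']+3 = 8 → {'q': 5, 'c': 5, 'b': 10, 'w': 7, 'm': 8}
m['b'] = 10+2 = 12 → {'q': 5, 'c': 5, 'b': 12, 'w': 7, 'm': 8}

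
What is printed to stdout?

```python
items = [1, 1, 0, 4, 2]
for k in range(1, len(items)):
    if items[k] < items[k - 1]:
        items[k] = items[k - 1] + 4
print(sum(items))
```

29

k=1: 1>=1, unchanged → [1, 1, 0, 4, 2]
k=2: 0<1, items[2] = 1+4 = 5 → [1, 1, 5, 4, 2]
k=3: 4<5, items[3] = 5+4 = 9 → [1, 1, 5, 9, 2]
k=4: 2<9, items[4] = 9+4 = 13 → [1, 1, 5, 9, 13]
sum = 29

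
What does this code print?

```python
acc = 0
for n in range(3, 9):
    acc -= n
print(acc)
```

n=3: acc = 0-3 = -3
n=4: acc = (-3)-4 = -7
n=5: acc = (-7)-5 = -12
n=6: acc = (-12)-6 = -18
n=7: acc = (-18)-7 = -25
n=8: acc = (-25)-8 = -33

-33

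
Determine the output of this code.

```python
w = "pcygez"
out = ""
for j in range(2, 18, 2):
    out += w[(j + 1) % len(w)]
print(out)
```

j=2: add w[3]='g' → 'g'
j=4: add w[5]='z' → 'gz'
j=6: add w[1]='c' → 'gzc'
j=8: add w[3]='g' → 'gzcg'
j=10: add w[5]='z' → 'gzcgz'
j=12: add w[1]='c' → 'gzcgzc'
j=14: add w[3]='g' → 'gzcgzcg'
j=16: add w[5]='z' → 'gzcgzcgz'

gzcgzcgz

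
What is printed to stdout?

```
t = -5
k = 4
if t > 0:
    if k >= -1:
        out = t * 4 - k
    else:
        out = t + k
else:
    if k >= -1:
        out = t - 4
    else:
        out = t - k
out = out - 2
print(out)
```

t=-5, k=4
t > 0 is False; k >= -1 is True
→ out = t - 4 = -9
out = (-9)-2 = -11

-11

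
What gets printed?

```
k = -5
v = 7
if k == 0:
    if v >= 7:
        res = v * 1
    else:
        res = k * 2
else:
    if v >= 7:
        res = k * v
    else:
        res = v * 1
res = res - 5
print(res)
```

-40

k=-5, v=7
k == 0 is False; v >= 7 is True
→ res = k * v = -35
res = (-35)-5 = -40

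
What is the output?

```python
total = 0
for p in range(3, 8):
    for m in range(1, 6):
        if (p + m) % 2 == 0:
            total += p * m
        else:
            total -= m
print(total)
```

p=3,m=1: even sum, total = 0+3 = 3
p=3,m=2: odd sum, total = 3-2 = 1
p=3,m=3: even sum, total = 1+9 = 10
p=3,m=4: odd sum, total = 10-4 = 6
p=3,m=5: even sum, total = 6+15 = 21
p=4,m=1: odd sum, total = 21-1 = 20
p=4,m=2: even sum, total = 20+8 = 28
p=4,m=3: odd sum, total = 28-3 = 25
p=4,m=4: even sum, total = 25+16 = 41
p=4,m=5: odd sum, total = 41-5 = 36
p=5,m=1: even sum, total = 36+5 = 41
p=5,m=2: odd sum, total = 41-2 = 39
p=5,m=3: even sum, total = 39+15 = 54
p=5,m=4: odd sum, total = 54-4 = 50
p=5,m=5: even sum, total = 50+25 = 75
p=6,m=1: odd sum, total = 75-1 = 74
p=6,m=2: even sum, total = 74+12 = 86
p=6,m=3: odd sum, total = 86-3 = 83
p=6,m=4: even sum, total = 83+24 = 107
p=6,m=5: odd sum, total = 107-5 = 102
p=7,m=1: even sum, total = 102+7 = 109
p=7,m=2: odd sum, total = 109-2 = 107
p=7,m=3: even sum, total = 107+21 = 128
p=7,m=4: odd sum, total = 128-4 = 124
p=7,m=5: even sum, total = 124+35 = 159

159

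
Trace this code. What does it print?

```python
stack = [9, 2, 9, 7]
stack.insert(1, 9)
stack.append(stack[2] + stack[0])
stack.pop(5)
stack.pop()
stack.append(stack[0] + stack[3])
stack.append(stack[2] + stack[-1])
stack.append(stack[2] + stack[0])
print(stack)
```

insert 9 at 1 → [9, 9, 2, 9, 7]
append stack[2]+stack[0] = 2+9 = 11 → [9, 9, 2, 9, 7, 11]
pop(5) removes 11 → [9, 9, 2, 9, 7]
pop() removes 7 → [9, 9, 2, 9]
append stack[0]+stack[3] = 9+9 = 18 → [9, 9, 2, 9, 18]
append stack[2]+stack[-1] = 2+18 = 20 → [9, 9, 2, 9, 18, 20]
append stack[2]+stack[0] = 2+9 = 11 → [9, 9, 2, 9, 18, 20, 11]

[9, 9, 2, 9, 18, 20, 11]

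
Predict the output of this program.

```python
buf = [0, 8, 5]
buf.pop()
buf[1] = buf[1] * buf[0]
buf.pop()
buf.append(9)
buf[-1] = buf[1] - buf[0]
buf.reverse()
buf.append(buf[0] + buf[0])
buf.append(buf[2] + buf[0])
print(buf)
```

[9, 0, 18, 27]

pop() removes 5 → [0, 8]
buf[1] = buf[1]*buf[0] = 8*0 = 0 → [0, 0]
pop() removes 0 → [0]
append 9 → [0, 9]
buf[-1] = buf[1]-buf[0] = 9-0 = 9 → [0, 9]
reverse → [9, 0]
append buf[0]+buf[0] = 9+9 = 18 → [9, 0, 18]
append buf[2]+buf[0] = 18+9 = 27 → [9, 0, 18, 27]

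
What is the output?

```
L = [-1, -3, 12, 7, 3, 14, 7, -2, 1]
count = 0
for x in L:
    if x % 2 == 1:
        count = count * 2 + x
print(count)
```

x=-1: odd, count = 0*2+(-1) = -1
x=-3: odd, count = (-1)*2+(-3) = -5
x=12: not odd
x=7: odd, count = (-5)*2+7 = -3
x=3: odd, count = (-3)*2+3 = -3
x=14: not odd
x=7: odd, count = (-3)*2+7 = 1
x=-2: not odd
x=1: odd, count = 1*2+1 = 3

3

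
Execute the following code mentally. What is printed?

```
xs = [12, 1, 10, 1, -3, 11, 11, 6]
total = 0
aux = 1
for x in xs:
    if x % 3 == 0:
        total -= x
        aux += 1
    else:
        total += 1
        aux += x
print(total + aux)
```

28

x=12: %3==0, total = 0-12 = -12; aux=2
x=1: not %3==0, total = (-12)+1 = -11; aux=3
x=10: not %3==0, total = (-11)+1 = -10; aux=13
x=1: not %3==0, total = (-10)+1 = -9; aux=14
x=-3: %3==0, total = (-9)-(-3) = -6; aux=15
x=11: not %3==0, total = (-6)+1 = -5; aux=26
x=11: not %3==0, total = (-5)+1 = -4; aux=37
x=6: %3==0, total = (-4)-6 = -10; aux=38
total+aux = (-10)+38 = 28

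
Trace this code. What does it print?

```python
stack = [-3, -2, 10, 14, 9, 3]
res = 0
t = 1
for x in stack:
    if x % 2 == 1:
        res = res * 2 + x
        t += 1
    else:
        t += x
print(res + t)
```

35

x=-3: odd, res = 0*2+(-3) = -3; t=2
x=-2: not odd; t=0
x=10: not odd; t=10
x=14: not odd; t=24
x=9: odd, res = (-3)*2+9 = 3; t=25
x=3: odd, res = 3*2+3 = 9; t=26
res+t = 9+26 = 35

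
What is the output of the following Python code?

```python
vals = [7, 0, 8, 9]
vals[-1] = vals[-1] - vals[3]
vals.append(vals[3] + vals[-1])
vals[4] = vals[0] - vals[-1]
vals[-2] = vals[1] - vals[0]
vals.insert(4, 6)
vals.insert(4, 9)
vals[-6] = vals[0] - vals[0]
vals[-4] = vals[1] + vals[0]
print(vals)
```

vals[-1] = vals[-1]-vals[3] = 9-9 = 0 → [7, 0, 8, 0]
append vals[3]+vals[-1] = 0+0 = 0 → [7, 0, 8, 0, 0]
vals[4] = vals[0]-vals[-1] = 7-0 = 7 → [7, 0, 8, 0, 7]
vals[-2] = vals[1]-vals[0] = 0-7 = -7 → [7, 0, 8, -7, 7]
insert 6 at 4 → [7, 0, 8, -7, 6, 7]
insert 9 at 4 → [7, 0, 8, -7, 9, 6, 7]
vals[-6] = vals[0]-vals[0] = 7-7 = 0 → [7, 0, 8, -7, 9, 6, 7]
vals[-4] = vals[1]+vals[0] = 0+7 = 7 → [7, 0, 8, 7, 9, 6, 7]

[7, 0, 8, 7, 9, 6, 7]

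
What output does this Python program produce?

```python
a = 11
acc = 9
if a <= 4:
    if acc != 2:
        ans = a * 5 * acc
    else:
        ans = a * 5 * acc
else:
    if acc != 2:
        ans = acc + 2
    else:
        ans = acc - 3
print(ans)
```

11

a=11, acc=9
a <= 4 is False; acc != 2 is True
→ ans = acc + 2 = 11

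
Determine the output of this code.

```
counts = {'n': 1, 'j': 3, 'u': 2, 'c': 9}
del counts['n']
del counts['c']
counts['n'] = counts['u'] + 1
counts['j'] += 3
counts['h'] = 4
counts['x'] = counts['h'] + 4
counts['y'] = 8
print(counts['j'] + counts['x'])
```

del 'n' → {'j': 3, 'u': 2, 'c': 9}
del 'c' → {'j': 3, 'u': 2}
counts['n'] = counts['u']+1 = 3 → {'j': 3, 'u': 2, 'n': 3}
counts['j'] = 3+3 = 6 → {'j': 6, 'u': 2, 'n': 3}
counts['h'] = 4 → {'j': 6, 'u': 2, 'n': 3, 'h': 4}
counts['x'] = counts['h']+4 = 8 → {'j': 6, 'u': 2, 'n': 3, 'h': 4, 'x': 8}
counts['y'] = 8 → {'j': 6, 'u': 2, 'n': 3, 'h': 4, 'x': 8, 'y': 8}
counts['j']+counts['x'] = 6+8 = 14

14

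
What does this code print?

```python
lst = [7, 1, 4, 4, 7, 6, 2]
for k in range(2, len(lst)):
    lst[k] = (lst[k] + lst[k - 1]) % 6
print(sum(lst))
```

k=2: lst[2] = (4+1)%6 = 5 → [7, 1, 5, 4, 7, 6, 2]
k=3: lst[3] = (4+5)%6 = 3 → [7, 1, 5, 3, 7, 6, 2]
k=4: lst[4] = (7+3)%6 = 4 → [7, 1, 5, 3, 4, 6, 2]
k=5: lst[5] = (6+4)%6 = 4 → [7, 1, 5, 3, 4, 4, 2]
k=6: lst[6] = (2+4)%6 = 0 → [7, 1, 5, 3, 4, 4, 0]
sum = 24

24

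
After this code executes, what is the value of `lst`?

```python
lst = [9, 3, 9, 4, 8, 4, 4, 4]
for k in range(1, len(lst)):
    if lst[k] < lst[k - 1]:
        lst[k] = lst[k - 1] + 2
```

k=1: 3<9, lst[1] = 9+2 = 11 → [9, 11, 9, 4, 8, 4, 4, 4]
k=2: 9<11, lst[2] = 11+2 = 13 → [9, 11, 13, 4, 8, 4, 4, 4]
k=3: 4<13, lst[3] = 13+2 = 15 → [9, 11, 13, 15, 8, 4, 4, 4]
k=4: 8<15, lst[4] = 15+2 = 17 → [9, 11, 13, 15, 17, 4, 4, 4]
k=5: 4<17, lst[5] = 17+2 = 19 → [9, 11, 13, 15, 17, 19, 4, 4]
k=6: 4<19, lst[6] = 19+2 = 21 → [9, 11, 13, 15, 17, 19, 21, 4]
k=7: 4<21, lst[7] = 21+2 = 23 → [9, 11, 13, 15, 17, 19, 21, 23]

[9, 11, 13, 15, 17, 19, 21, 23]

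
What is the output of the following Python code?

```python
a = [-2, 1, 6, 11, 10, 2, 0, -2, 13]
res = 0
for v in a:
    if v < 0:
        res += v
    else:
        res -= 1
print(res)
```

-11

v=-2: <0, res = 0+(-2) = -2
v=1: not <0, res = (-2)-1 = -3
v=6: not <0, res = (-3)-1 = -4
v=11: not <0, res = (-4)-1 = -5
v=10: not <0, res = (-5)-1 = -6
v=2: not <0, res = (-6)-1 = -7
v=0: not <0, res = (-7)-1 = -8
v=-2: <0, res = (-8)+(-2) = -10
v=13: not <0, res = (-10)-1 = -11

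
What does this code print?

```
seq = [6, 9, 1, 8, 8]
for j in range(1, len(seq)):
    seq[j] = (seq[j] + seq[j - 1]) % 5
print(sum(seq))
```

j=1: seq[1] = (9+6)%5 = 0 → [6, 0, 1, 8, 8]
j=2: seq[2] = (1+0)%5 = 1 → [6, 0, 1, 8, 8]
j=3: seq[3] = (8+1)%5 = 4 → [6, 0, 1, 4, 8]
j=4: seq[4] = (8+4)%5 = 2 → [6, 0, 1, 4, 2]
sum = 13

13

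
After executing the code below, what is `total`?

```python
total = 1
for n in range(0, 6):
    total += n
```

16

n=0: total = 1+0 = 1
n=1: total = 1+1 = 2
n=2: total = 2+2 = 4
n=3: total = 4+3 = 7
n=4: total = 7+4 = 11
n=5: total = 11+5 = 16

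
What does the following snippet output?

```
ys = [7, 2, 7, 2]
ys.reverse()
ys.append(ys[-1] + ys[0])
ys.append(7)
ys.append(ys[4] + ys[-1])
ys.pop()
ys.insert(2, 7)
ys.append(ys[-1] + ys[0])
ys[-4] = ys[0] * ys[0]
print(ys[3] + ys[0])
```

4

reverse → [2, 7, 2, 7]
append ys[-1]+ys[0] = 7+2 = 9 → [2, 7, 2, 7, 9]
append 7 → [2, 7, 2, 7, 9, 7]
append ys[4]+ys[-1] = 9+7 = 16 → [2, 7, 2, 7, 9, 7, 16]
pop() removes 16 → [2, 7, 2, 7, 9, 7]
insert 7 at 2 → [2, 7, 7, 2, 7, 9, 7]
append ys[-1]+ys[0] = 7+2 = 9 → [2, 7, 7, 2, 7, 9, 7, 9]
ys[-4] = ys[0]*ys[0] = 2*2 = 4 → [2, 7, 7, 2, 4, 9, 7, 9]
ys[3]+ys[0] = 2+2 = 4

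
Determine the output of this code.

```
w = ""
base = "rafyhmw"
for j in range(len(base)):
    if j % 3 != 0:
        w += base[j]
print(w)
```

afhm

j=0: skip
j=1: add 'a' → 'a'
j=2: add 'f' → 'af'
j=3: skip
j=4: add 'h' → 'afh'
j=5: add 'm' → 'afhm'
j=6: skip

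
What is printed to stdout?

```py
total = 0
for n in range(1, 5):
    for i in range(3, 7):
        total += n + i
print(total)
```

112

n=1,i=3: total = 0+4 = 4
n=1,i=4: total = 4+5 = 9
n=1,i=5: total = 9+6 = 15
n=1,i=6: total = 15+7 = 22
n=2,i=3: total = 22+5 = 27
n=2,i=4: total = 27+6 = 33
n=2,i=5: total = 33+7 = 40
n=2,i=6: total = 40+8 = 48
n=3,i=3: total = 48+6 = 54
n=3,i=4: total = 54+7 = 61
n=3,i=5: total = 61+8 = 69
n=3,i=6: total = 69+9 = 78
n=4,i=3: total = 78+7 = 85
n=4,i=4: total = 85+8 = 93
n=4,i=5: total = 93+9 = 102
n=4,i=6: total = 102+10 = 112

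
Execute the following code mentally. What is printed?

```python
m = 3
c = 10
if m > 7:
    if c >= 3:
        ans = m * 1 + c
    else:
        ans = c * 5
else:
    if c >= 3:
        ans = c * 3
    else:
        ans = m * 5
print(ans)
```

m=3, c=10
m > 7 is False; c >= 3 is True
→ ans = c * 3 = 30

30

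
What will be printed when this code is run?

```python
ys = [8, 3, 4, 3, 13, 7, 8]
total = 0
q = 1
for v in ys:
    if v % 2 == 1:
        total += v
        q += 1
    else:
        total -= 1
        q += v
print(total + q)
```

48

v=8: not odd, total = 0-1 = -1; q=9
v=3: odd, total = (-1)+3 = 2; q=10
v=4: not odd, total = 2-1 = 1; q=14
v=3: odd, total = 1+3 = 4; q=15
v=13: odd, total = 4+13 = 17; q=16
v=7: odd, total = 17+7 = 24; q=17
v=8: not odd, total = 24-1 = 23; q=25
total+q = 23+25 = 48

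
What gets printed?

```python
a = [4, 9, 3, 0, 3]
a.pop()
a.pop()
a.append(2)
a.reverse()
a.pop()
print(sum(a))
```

pop() removes 3 → [4, 9, 3, 0]
pop() removes 0 → [4, 9, 3]
append 2 → [4, 9, 3, 2]
reverse → [2, 3, 9, 4]
pop() removes 4 → [2, 3, 9]
sum = 14

14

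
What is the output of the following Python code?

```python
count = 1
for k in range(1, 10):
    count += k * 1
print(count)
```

46

k=1: count = 1+1*1 = 2
k=2: count = 2+2*1 = 4
k=3: count = 4+3*1 = 7
k=4: count = 7+4*1 = 11
k=5: count = 11+5*1 = 16
k=6: count = 16+6*1 = 22
k=7: count = 22+7*1 = 29
k=8: count = 29+8*1 = 37
k=9: count = 37+9*1 = 46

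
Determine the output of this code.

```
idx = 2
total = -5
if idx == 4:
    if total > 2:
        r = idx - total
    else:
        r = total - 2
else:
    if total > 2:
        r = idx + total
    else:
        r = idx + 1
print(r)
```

idx=2, total=-5
idx == 4 is False; total > 2 is False
→ r = idx + 1 = 3

3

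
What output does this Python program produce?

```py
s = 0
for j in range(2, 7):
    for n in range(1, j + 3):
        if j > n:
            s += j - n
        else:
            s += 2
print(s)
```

65

j=2,n=1: 2>1, s = 0+1 = 1
j=2,n=2: not 2>2, s = 1+2 = 3
j=2,n=3: not 2>3, s = 3+2 = 5
j=2,n=4: not 2>4, s = 5+2 = 7
j=3,n=1: 3>1, s = 7+2 = 9
j=3,n=2: 3>2, s = 9+1 = 10
j=3,n=3: not 3>3, s = 10+2 = 12
j=3,n=4: not 3>4, s = 12+2 = 14
j=3,n=5: not 3>5, s = 14+2 = 16
j=4,n=1: 4>1, s = 16+3 = 19
j=4,n=2: 4>2, s = 19+2 = 21
j=4,n=3: 4>3, s = 21+1 = 22
j=4,n=4: not 4>4, s = 22+2 = 24
j=4,n=5: not 4>5, s = 24+2 = 26
j=4,n=6: not 4>6, s = 26+2 = 28
j=5,n=1: 5>1, s = 28+4 = 32
j=5,n=2: 5>2, s = 32+3 = 35
j=5,n=3: 5>3, s = 35+2 = 37
j=5,n=4: 5>4, s = 37+1 = 38
j=5,n=5: not 5>5, s = 38+2 = 40
j=5,n=6: not 5>6, s = 40+2 = 42
j=5,n=7: not 5>7, s = 42+2 = 44
j=6,n=1: 6>1, s = 44+5 = 49
j=6,n=2: 6>2, s = 49+4 = 53
j=6,n=3: 6>3, s = 53+3 = 56
j=6,n=4: 6>4, s = 56+2 = 58
j=6,n=5: 6>5, s = 58+1 = 59
j=6,n=6: not 6>6, s = 59+2 = 61
j=6,n=7: not 6>7, s = 61+2 = 63
j=6,n=8: not 6>8, s = 63+2 = 65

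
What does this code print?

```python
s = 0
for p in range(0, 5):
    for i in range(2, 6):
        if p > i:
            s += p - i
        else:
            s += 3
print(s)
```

55

p=0,i=2: not 0>2, s = 0+3 = 3
p=0,i=3: not 0>3, s = 3+3 = 6
p=0,i=4: not 0>4, s = 6+3 = 9
p=0,i=5: not 0>5, s = 9+3 = 12
p=1,i=2: not 1>2, s = 12+3 = 15
p=1,i=3: not 1>3, s = 15+3 = 18
p=1,i=4: not 1>4, s = 18+3 = 21
p=1,i=5: not 1>5, s = 21+3 = 24
p=2,i=2: not 2>2, s = 24+3 = 27
p=2,i=3: not 2>3, s = 27+3 = 30
p=2,i=4: not 2>4, s = 30+3 = 33
p=2,i=5: not 2>5, s = 33+3 = 36
p=3,i=2: 3>2, s = 36+1 = 37
p=3,i=3: not 3>3, s = 37+3 = 40
p=3,i=4: not 3>4, s = 40+3 = 43
p=3,i=5: not 3>5, s = 43+3 = 46
p=4,i=2: 4>2, s = 46+2 = 48
p=4,i=3: 4>3, s = 48+1 = 49
p=4,i=4: not 4>4, s = 49+3 = 52
p=4,i=5: not 4>5, s = 52+3 = 55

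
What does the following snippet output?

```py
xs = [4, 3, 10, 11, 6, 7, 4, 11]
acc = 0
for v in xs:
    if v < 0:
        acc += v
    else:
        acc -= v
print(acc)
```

v=4: not <0, acc = 0-4 = -4
v=3: not <0, acc = (-4)-3 = -7
v=10: not <0, acc = (-7)-10 = -17
v=11: not <0, acc = (-17)-11 = -28
v=6: not <0, acc = (-28)-6 = -34
v=7: not <0, acc = (-34)-7 = -41
v=4: not <0, acc = (-41)-4 = -45
v=11: not <0, acc = (-45)-11 = -56

-56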